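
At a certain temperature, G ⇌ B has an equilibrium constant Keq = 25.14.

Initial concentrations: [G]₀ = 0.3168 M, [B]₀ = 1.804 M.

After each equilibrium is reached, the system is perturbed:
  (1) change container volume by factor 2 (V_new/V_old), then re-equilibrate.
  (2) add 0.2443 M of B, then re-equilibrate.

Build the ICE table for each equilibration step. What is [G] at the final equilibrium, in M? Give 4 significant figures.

[G]_eq = 0.04991 M

Q₀ = 5.694 vs Keq = 25.14 ⇒ Q<K, forward
Step 1:
                   G          B
  Initial     0.3168      1.804
  Change     -0.2357     0.2357
  Equil      0.08113       2.04
  solve Keq expr → x = 0.2357; check Q = 25.14
Then change container volume by factor 2 (V_new/V_old).
Step 2:
                   G          B
  Initial    0.04057       1.02
  Change           0          0
  Equil      0.04057       1.02
  solve Keq expr → x = 0; check Q = 25.14
Then add 0.2443 M of B.
Step 3:
                   G          B
  Initial    0.04057      1.264
  Change    0.009346  -0.009346
  Equil      0.04991      1.255
  solve Keq expr → x = -0.009346; check Q = 25.14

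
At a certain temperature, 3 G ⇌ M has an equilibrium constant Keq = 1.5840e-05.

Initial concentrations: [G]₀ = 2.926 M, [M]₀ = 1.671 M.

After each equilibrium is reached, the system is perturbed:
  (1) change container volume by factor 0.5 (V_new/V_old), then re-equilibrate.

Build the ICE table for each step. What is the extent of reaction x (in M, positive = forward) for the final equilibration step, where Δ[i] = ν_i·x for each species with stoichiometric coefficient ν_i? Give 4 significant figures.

Q₀ = 0.0667 vs Keq = 1.5840e-05 ⇒ Q>K, reverse
Step 1:
                    G           M
  Initial       2.926       1.671
  Change        4.989      -1.663
  Equil         7.915    0.007856
  solve Keq expr → x = -1.663; check Q = 1.5840e-05
Then change container volume by factor 0.5 (V_new/V_old).
Step 2:
                    G           M
  Initial       15.83     0.01571
  Change      -0.1366     0.04552
  Equil         15.69     0.06123
  solve Keq expr → x = 0.04552; check Q = 1.5840e-05

x = 0.04552 M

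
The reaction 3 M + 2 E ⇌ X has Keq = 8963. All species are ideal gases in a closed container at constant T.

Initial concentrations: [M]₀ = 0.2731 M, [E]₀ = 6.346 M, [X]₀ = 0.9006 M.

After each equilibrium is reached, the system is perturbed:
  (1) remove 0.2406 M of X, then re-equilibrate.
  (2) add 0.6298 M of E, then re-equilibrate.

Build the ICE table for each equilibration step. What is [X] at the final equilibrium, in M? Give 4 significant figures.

[X]_eq = 0.747 M

Q₀ = 1.098 vs Keq = 8963 ⇒ Q<K, forward
Step 1:
                   M          E          X
  Initial     0.2731      6.346     0.9006
  Change     -0.2589    -0.1726    0.08629
  Equil      0.01424      6.173     0.9869
  solve Keq expr → x = 0.08629; check Q = 8963
Then remove 0.2406 M of X.
Step 2:
                   M          E          X
  Initial    0.01424      6.173     0.7463
  Change   -0.001263 -8.4209e-04 4.2105e-04
  Equil      0.01298      6.173     0.7467
  solve Keq expr → x = 4.2105e-04; check Q = 8963
Then add 0.6298 M of E.
Step 3:
                   M          E          X
  Initial    0.01298      6.802     0.7467
  Change  -8.1192e-04 -5.4128e-04 2.7064e-04
  Equil      0.01217      6.802      0.747
  solve Keq expr → x = 2.7064e-04; check Q = 8963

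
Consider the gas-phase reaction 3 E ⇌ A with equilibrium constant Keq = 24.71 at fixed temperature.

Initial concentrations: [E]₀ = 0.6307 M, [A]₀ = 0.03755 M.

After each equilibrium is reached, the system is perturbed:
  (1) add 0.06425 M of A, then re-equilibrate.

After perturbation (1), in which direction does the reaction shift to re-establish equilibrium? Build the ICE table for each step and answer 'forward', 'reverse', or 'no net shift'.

Direction: reverse

Q₀ = 0.1497 vs Keq = 24.71 ⇒ Q<K, forward
Step 1:
                   E          A
  I           0.6307    0.03755
  C          -0.4358     0.1453
  E           0.1949     0.1828
  solve Keq expr → x = 0.1453; check Q = 24.71
Then add 0.06425 M of A.
Step 2:
                   E          A
  I           0.1949     0.2471
  C          0.01875  -0.006248
  E           0.2136     0.2408
  solve Keq expr → x = -0.006248; check Q = 24.71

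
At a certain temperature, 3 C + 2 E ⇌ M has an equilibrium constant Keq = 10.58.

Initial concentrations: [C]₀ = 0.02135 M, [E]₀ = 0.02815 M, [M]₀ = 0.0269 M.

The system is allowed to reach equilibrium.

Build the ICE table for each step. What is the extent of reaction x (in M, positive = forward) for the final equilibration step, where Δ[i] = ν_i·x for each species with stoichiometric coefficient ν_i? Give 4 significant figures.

Q₀ = 3.4882e+06 vs Keq = 10.58 ⇒ Q>K, reverse
Step 1:
                  C         E         M
  Initial   0.02135   0.02815    0.0269
  Change    0.08048   0.05365  -0.02683
  Equil      0.1018    0.0818 7.4743e-05
  solve Keq expr → x = -0.02683; check Q = 10.58

x = -0.02683 M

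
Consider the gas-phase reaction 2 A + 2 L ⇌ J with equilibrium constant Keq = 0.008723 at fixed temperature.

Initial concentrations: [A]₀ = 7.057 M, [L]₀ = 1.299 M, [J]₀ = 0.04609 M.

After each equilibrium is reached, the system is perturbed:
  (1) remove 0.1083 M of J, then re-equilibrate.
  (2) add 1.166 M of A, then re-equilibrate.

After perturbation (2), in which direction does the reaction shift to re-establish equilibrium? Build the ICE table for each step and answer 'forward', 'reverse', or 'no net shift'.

Direction: forward

Q₀ = 5.4846e-04 vs Keq = 0.008723 ⇒ Q<K, forward
Step 1:
                   A          L          J
  I            7.057      1.299    0.04609
  C          -0.4527    -0.4527     0.2264
  E            6.604     0.8463     0.2725
  solve Keq expr → x = 0.2264; check Q = 0.008723
Then remove 0.1083 M of J.
Step 2:
                   A          L          J
  I            6.604     0.8463     0.1642
  C         -0.09226   -0.09226    0.04613
  E            6.512      0.754     0.2103
  solve Keq expr → x = 0.04613; check Q = 0.008723
Then add 1.166 M of A.
Step 3:
                   A          L          J
  I            7.678      0.754     0.2103
  C         -0.06278   -0.06278    0.03139
  E            7.615     0.6912     0.2417
  solve Keq expr → x = 0.03139; check Q = 0.008723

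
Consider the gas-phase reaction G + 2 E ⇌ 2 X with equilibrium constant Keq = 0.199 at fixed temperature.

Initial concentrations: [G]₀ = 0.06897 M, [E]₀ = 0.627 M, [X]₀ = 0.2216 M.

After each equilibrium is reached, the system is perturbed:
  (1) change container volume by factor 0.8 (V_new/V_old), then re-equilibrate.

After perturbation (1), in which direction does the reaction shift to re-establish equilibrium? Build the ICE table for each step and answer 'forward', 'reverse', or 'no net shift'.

Q₀ = 1.811 vs Keq = 0.199 ⇒ Q>K, reverse
Step 1:
                  G         E         X
  Initial   0.06897     0.627    0.2216
  Change     0.0535     0.107    -0.107
  Equil      0.1225     0.734    0.1146
  solve Keq expr → x = -0.0535; check Q = 0.199
Then change container volume by factor 0.8 (V_new/V_old).
Step 2:
                  G         E         X
  Initial    0.1531    0.9175    0.1432
  Change   -0.00589  -0.01178   0.01178
  Equil      0.1472    0.9057     0.155
  solve Keq expr → x = 0.00589; check Q = 0.199

Direction: forward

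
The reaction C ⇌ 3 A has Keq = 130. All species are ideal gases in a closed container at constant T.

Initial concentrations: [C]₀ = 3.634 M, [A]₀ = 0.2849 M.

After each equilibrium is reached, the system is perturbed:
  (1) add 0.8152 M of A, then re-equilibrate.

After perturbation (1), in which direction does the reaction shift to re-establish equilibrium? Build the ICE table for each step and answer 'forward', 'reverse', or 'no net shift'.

Q₀ = 0.006363 vs Keq = 130 ⇒ Q<K, forward
Step 1:
                  C         A
  Initial     3.634    0.2849
  Change     -1.924     5.773
  Equil        1.71     6.058
  solve Keq expr → x = 1.924; check Q = 130
Then add 0.8152 M of A.
Step 2:
                  C         A
  Initial      1.71     6.873
  Change      0.197    -0.591
  Equil       1.907     6.282
  solve Keq expr → x = -0.197; check Q = 130

Direction: reverse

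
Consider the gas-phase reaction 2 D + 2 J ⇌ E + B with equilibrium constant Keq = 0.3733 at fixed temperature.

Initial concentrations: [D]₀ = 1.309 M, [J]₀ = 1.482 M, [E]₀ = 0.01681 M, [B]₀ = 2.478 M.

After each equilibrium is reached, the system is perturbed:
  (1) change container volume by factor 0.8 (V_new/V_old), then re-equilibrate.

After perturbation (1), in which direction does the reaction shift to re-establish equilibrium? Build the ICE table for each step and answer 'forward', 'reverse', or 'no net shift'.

Q₀ = 0.01107 vs Keq = 0.3733 ⇒ Q<K, forward
Step 1:
                   D          J          E          B
  Initial      1.309      1.482    0.01681      2.478
  Change     -0.3282    -0.3282     0.1641     0.1641
  Equil       0.9808      1.154     0.1809      2.642
  solve Keq expr → x = 0.1641; check Q = 0.3733
Then change container volume by factor 0.8 (V_new/V_old).
Step 2:
                   D          J          E          B
  Initial      1.226      1.442     0.2262      3.303
  Change    -0.08425   -0.08425    0.04213    0.04213
  Equil        1.142      1.358     0.2683      3.345
  solve Keq expr → x = 0.04213; check Q = 0.3733

Direction: forward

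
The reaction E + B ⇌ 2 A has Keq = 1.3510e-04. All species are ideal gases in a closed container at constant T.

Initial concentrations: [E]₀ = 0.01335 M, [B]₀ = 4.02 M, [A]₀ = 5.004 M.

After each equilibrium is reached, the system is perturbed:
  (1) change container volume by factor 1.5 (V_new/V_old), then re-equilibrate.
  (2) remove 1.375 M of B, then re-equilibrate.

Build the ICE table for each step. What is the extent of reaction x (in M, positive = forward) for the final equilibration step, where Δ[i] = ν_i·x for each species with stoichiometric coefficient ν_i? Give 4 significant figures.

x = -0.002693 M

Q₀ = 466.6 vs Keq = 1.3510e-04 ⇒ Q>K, reverse
Step 1:
                    E           B           A
  I           0.01335        4.02       5.004
  C             2.479       2.479      -4.957
  E             2.492       6.499     0.04677
  solve Keq expr → x = -2.479; check Q = 1.3510e-04
Then change container volume by factor 1.5 (V_new/V_old).
Step 2:
                    E           B           A
  I             1.661       4.332     0.03118
  C                 0           0           0
  E             1.661       4.332     0.03118
  solve Keq expr → x = 0; check Q = 1.3510e-04
Then remove 1.375 M of B.
Step 3:
                    E           B           A
  I             1.661       2.957     0.03118
  C          0.002693    0.002693   -0.005387
  E             1.664        2.96      0.0258
  solve Keq expr → x = -0.002693; check Q = 1.3510e-04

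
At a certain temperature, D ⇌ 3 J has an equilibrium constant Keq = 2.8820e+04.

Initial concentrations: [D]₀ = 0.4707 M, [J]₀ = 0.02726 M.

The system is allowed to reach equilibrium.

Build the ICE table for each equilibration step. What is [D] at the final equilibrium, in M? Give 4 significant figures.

Q₀ = 4.3036e-05 vs Keq = 2.8820e+04 ⇒ Q<K, forward
Step 1:
                  D         J
  Initial    0.4707   0.02726
  Change    -0.4706     1.412
  Equil   1.0340e-04     1.439
  solve Keq expr → x = 0.4706; check Q = 2.8820e+04

[D]_eq = 1.0340e-04 M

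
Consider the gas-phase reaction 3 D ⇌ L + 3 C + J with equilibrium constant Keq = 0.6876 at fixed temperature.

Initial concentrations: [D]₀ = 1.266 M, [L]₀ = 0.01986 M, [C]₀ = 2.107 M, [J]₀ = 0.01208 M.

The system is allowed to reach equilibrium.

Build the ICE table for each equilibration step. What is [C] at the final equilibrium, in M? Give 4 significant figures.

Q₀ = 0.001106 vs Keq = 0.6876 ⇒ Q<K, forward
Step 1:
                    D           L           C           J
  init          1.266     0.01986       2.107     0.01208
  Δ           -0.4266      0.1422      0.4266      0.1422
  eq           0.8394      0.1621       2.534      0.1543
  solve Keq expr → x = 0.1422; check Q = 0.6876

[C]_eq = 2.534 M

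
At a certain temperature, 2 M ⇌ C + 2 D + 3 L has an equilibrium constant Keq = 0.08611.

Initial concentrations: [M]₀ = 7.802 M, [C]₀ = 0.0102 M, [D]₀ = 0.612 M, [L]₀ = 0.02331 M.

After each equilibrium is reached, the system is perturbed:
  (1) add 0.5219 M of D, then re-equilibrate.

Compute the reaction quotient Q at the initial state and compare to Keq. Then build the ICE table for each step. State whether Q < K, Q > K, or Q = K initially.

Q₀ = 7.9491e-10; Q < K (proceeds forward)

Q₀ = 7.9491e-10 vs Keq = 0.08611 ⇒ Q<K, forward
Step 1:
                   M          C          D          L
  init         7.802     0.0102      0.612    0.02331
  Δ          -0.9707     0.4853     0.9707      1.456
  eq           6.831     0.4955      1.583      1.479
  solve Keq expr → x = 0.4853; check Q = 0.08611
Then add 0.5219 M of D.
Step 2:
                   M          C          D          L
  init         6.831     0.4955      2.105      1.479
  Δ           0.1028   -0.05142    -0.1028    -0.1543
  eq           6.934     0.4441      2.002      1.325
  solve Keq expr → x = -0.05142; check Q = 0.08611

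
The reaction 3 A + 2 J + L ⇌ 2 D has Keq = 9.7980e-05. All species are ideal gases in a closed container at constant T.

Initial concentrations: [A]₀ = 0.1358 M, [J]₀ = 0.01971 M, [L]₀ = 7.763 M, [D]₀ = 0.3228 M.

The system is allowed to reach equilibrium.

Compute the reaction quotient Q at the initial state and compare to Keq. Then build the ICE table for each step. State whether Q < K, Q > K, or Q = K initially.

Q₀ = 1.3796e+04; Q > K (proceeds reverse)

Q₀ = 1.3796e+04 vs Keq = 9.7980e-05 ⇒ Q>K, reverse
Step 1:
                  A         J         L         D
  Initial    0.1358   0.01971     7.763    0.3228
  Change     0.4774    0.3183    0.1591   -0.3183
  Equil      0.6132     0.338     7.922  0.004522
  solve Keq expr → x = -0.1591; check Q = 9.7980e-05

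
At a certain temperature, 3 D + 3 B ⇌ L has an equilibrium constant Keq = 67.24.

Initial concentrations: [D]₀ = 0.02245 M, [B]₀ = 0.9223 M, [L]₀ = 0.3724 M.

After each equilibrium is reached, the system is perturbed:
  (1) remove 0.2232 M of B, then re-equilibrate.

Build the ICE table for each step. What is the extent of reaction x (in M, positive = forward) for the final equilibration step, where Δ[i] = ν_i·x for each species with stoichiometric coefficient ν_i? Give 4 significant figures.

x = -0.01094 M

Q₀ = 4.1951e+04 vs Keq = 67.24 ⇒ Q>K, reverse
Step 1:
                   D          B          L
  init       0.02245     0.9223     0.3724
  Δ           0.1374     0.1374   -0.04579
  eq          0.1598       1.06     0.3266
  solve Keq expr → x = -0.04579; check Q = 67.24
Then remove 0.2232 M of B.
Step 2:
                   D          B          L
  init        0.1598     0.8365     0.3266
  Δ          0.03281    0.03281   -0.01094
  eq          0.1926     0.8693     0.3157
  solve Keq expr → x = -0.01094; check Q = 67.24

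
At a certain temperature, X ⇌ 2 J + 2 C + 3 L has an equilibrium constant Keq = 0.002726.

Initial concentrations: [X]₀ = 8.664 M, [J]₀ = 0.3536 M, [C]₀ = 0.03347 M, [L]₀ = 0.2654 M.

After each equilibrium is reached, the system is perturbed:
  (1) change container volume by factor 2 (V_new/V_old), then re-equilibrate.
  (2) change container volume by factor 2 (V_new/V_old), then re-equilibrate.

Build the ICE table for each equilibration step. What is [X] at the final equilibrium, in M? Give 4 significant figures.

[X]_eq = 1.989 M

Q₀ = 3.0222e-07 vs Keq = 0.002726 ⇒ Q<K, forward
Step 1:
                    X           J           C           L
  I             8.664      0.3536     0.03347      0.2654
  C           -0.1596      0.3191      0.3191      0.4787
  E             8.504      0.6727      0.3526      0.7441
  solve Keq expr → x = 0.1596; check Q = 0.002726
Then change container volume by factor 2 (V_new/V_old).
Step 2:
                    X           J           C           L
  I             4.252      0.3364      0.1763      0.3721
  C          -0.09723      0.1945      0.1945      0.2917
  E             4.155      0.5308      0.3708      0.6637
  solve Keq expr → x = 0.09723; check Q = 0.002726
Then change container volume by factor 2 (V_new/V_old).
Step 3:
                    X           J           C           L
  I             2.077      0.2654      0.1854      0.3319
  C          -0.08821      0.1764      0.1764      0.2646
  E             1.989      0.4418      0.3618      0.5965
  solve Keq expr → x = 0.08821; check Q = 0.002726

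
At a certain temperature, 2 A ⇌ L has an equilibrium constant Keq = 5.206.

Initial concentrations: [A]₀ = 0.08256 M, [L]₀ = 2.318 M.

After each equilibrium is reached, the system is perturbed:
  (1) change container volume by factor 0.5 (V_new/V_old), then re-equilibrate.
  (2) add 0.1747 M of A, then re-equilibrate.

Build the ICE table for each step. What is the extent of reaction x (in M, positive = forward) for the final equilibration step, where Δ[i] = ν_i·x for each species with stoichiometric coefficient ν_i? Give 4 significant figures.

Q₀ = 340.1 vs Keq = 5.206 ⇒ Q>K, reverse
Step 1:
                    A           L
  init        0.08256       2.318
  Δ            0.5443     -0.2722
  eq           0.6269       2.046
  solve Keq expr → x = -0.2722; check Q = 5.206
Then change container volume by factor 0.5 (V_new/V_old).
Step 2:
                    A           L
  init          1.254       4.092
  Δ           -0.3485      0.1743
  eq           0.9052       4.266
  solve Keq expr → x = 0.1743; check Q = 5.206
Then add 0.1747 M of A.
Step 3:
                    A           L
  init           1.08       4.266
  Δ           -0.1659     0.08297
  eq            0.914       4.349
  solve Keq expr → x = 0.08297; check Q = 5.206

x = 0.08297 M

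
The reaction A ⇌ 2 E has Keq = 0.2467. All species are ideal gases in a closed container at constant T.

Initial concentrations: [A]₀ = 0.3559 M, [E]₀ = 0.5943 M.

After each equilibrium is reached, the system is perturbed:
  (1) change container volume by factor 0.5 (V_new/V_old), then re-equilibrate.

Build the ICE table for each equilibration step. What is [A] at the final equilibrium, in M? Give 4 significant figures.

[A]_eq = 1.051 M

Q₀ = 0.9924 vs Keq = 0.2467 ⇒ Q>K, reverse
Step 1:
                   A          E
  I           0.3559     0.5943
  C           0.1249    -0.2499
  E           0.4808     0.3444
  solve Keq expr → x = -0.1249; check Q = 0.2467
Then change container volume by factor 0.5 (V_new/V_old).
Step 2:
                   A          E
  I           0.9617     0.6888
  C          0.08976    -0.1795
  E            1.051     0.5093
  solve Keq expr → x = -0.08976; check Q = 0.2467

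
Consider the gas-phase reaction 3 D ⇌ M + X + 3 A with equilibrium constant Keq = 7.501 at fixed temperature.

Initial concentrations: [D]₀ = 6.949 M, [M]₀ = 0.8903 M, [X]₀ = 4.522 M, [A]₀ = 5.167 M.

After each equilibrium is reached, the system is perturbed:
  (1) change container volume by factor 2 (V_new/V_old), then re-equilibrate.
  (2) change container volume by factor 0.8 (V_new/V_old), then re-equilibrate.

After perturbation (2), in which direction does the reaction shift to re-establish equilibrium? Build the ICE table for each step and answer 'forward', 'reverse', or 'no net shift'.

Q₀ = 1.655 vs Keq = 7.501 ⇒ Q<K, forward
Step 1:
                   D          M          X          A
  init         6.949     0.8903      4.522      5.167
  Δ           -1.094     0.3647     0.3647      1.094
  eq           5.855      1.255      4.887      6.261
  solve Keq expr → x = 0.3647; check Q = 7.501
Then change container volume by factor 2 (V_new/V_old).
Step 2:
                   D          M          X          A
  init         2.927     0.6275      2.443      3.131
  Δ            -0.53     0.1767     0.1767       0.53
  eq           2.397     0.8042       2.62      3.661
  solve Keq expr → x = 0.1767; check Q = 7.501
Then change container volume by factor 0.8 (V_new/V_old).
Step 3:
                   D          M          X          A
  init         2.997      1.005      3.275      4.576
  Δ            0.214   -0.07134   -0.07134     -0.214
  eq           3.211     0.9339      3.204      4.362
  solve Keq expr → x = -0.07134; check Q = 7.501

Direction: reverse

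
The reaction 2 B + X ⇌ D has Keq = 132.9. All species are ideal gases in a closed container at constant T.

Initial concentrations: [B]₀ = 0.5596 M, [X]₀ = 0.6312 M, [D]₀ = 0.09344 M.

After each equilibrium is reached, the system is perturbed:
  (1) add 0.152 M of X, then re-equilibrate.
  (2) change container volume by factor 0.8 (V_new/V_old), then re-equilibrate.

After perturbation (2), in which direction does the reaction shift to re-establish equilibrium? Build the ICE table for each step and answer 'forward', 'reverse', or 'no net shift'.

Q₀ = 0.4727 vs Keq = 132.9 ⇒ Q<K, forward
Step 1:
                    B           X           D
  init         0.5596      0.6312     0.09344
  Δ           -0.4796     -0.2398      0.2398
  eq          0.08004      0.3914      0.3332
  solve Keq expr → x = 0.2398; check Q = 132.9
Then add 0.152 M of X.
Step 2:
                    B           X           D
  init        0.08004      0.5434      0.3332
  Δ          -0.01119   -0.005593    0.005593
  eq          0.06885      0.5378      0.3388
  solve Keq expr → x = 0.005593; check Q = 132.9
Then change container volume by factor 0.8 (V_new/V_old).
Step 3:
                    B           X           D
  init        0.08606      0.6723      0.4235
  Δ          -0.01614   -0.008069    0.008069
  eq          0.06992      0.6642      0.4316
  solve Keq expr → x = 0.008069; check Q = 132.9

Direction: forward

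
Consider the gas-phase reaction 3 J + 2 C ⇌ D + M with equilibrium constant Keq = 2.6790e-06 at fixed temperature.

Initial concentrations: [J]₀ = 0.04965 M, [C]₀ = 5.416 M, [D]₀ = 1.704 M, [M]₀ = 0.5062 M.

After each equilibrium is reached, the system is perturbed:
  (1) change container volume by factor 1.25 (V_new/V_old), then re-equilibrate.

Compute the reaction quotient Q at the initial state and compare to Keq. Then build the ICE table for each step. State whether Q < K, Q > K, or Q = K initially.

Q₀ = 240.3; Q > K (proceeds reverse)

Q₀ = 240.3 vs Keq = 2.6790e-06 ⇒ Q>K, reverse
Step 1:
                  J         C         D         M
  I         0.04965     5.416     1.704    0.5062
  C           1.518     1.012   -0.5058   -0.5058
  E           1.567     6.428     1.198 3.5557e-04
  solve Keq expr → x = -0.5058; check Q = 2.6790e-06
Then change container volume by factor 1.25 (V_new/V_old).
Step 2:
                  J         C         D         M
  I           1.254     5.142    0.9585 2.8446e-04
  C       4.1590e-04 2.7727e-04 -1.3863e-04 -1.3863e-04
  E           1.254     5.142    0.9584 1.4582e-04
  solve Keq expr → x = -1.3863e-04; check Q = 2.6790e-06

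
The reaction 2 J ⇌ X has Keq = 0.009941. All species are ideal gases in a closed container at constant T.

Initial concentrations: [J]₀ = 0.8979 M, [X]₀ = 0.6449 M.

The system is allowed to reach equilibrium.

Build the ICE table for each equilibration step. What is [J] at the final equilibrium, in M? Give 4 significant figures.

[J]_eq = 2.1 M

Q₀ = 0.7999 vs Keq = 0.009941 ⇒ Q>K, reverse
Step 1:
                  J         X
  init       0.8979    0.6449
  Δ           1.202   -0.6011
  eq            2.1   0.04384
  solve Keq expr → x = -0.6011; check Q = 0.009941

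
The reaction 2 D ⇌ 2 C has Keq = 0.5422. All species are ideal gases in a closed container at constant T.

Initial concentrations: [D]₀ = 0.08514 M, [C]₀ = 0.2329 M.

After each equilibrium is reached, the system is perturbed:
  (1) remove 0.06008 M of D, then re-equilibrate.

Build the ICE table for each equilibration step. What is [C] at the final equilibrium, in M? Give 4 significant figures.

[C]_eq = 0.1094 M

Q₀ = 7.483 vs Keq = 0.5422 ⇒ Q>K, reverse
Step 1:
                  D         C
  Initial   0.08514    0.2329
  Change    0.09803  -0.09803
  Equil      0.1832    0.1349
  solve Keq expr → x = -0.04901; check Q = 0.5422
Then remove 0.06008 M of D.
Step 2:
                  D         C
  Initial    0.1231    0.1349
  Change    0.02548  -0.02548
  Equil      0.1486    0.1094
  solve Keq expr → x = -0.01274; check Q = 0.5422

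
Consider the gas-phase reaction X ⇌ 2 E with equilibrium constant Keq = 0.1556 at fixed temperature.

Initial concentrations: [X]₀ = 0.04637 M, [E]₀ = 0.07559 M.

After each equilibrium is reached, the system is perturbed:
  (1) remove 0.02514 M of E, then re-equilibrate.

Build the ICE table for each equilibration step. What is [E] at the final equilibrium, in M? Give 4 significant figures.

Q₀ = 0.1232 vs Keq = 0.1556 ⇒ Q<K, forward
Step 1:
                   X          E
  Initial    0.04637    0.07559
  Change   -0.003189   0.006379
  Equil      0.04318    0.08197
  solve Keq expr → x = 0.003189; check Q = 0.1556
Then remove 0.02514 M of E.
Step 2:
                   X          E
  Initial    0.04318    0.05683
  Change   -0.008379    0.01676
  Equil       0.0348    0.07359
  solve Keq expr → x = 0.008379; check Q = 0.1556

[E]_eq = 0.07359 M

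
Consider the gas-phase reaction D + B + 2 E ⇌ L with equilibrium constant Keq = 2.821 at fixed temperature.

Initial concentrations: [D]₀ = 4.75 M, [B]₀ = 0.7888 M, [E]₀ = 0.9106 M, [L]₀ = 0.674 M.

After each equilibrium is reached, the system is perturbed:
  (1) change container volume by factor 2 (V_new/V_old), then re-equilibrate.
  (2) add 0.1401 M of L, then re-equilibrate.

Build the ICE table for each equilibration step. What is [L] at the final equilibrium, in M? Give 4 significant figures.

[L]_eq = 0.4869 M

Q₀ = 0.2169 vs Keq = 2.821 ⇒ Q<K, forward
Step 1:
                   D          B          E          L
  Initial       4.75     0.7888     0.9106      0.674
  Change     -0.2666    -0.2666    -0.5332     0.2666
  Equil        4.483     0.5222     0.3774     0.9406
  solve Keq expr → x = 0.2666; check Q = 2.821
Then change container volume by factor 2 (V_new/V_old).
Step 2:
                   D          B          E          L
  Initial      2.242     0.2611     0.1887     0.4703
  Change      0.1017     0.1017     0.2034    -0.1017
  Equil        2.343     0.3628     0.3921     0.3686
  solve Keq expr → x = -0.1017; check Q = 2.821
Then add 0.1401 M of L.
Step 3:
                   D          B          E          L
  Initial      2.343     0.3628     0.3921     0.5087
  Change     0.02179    0.02179    0.04357   -0.02179
  Equil        2.365     0.3846     0.4356     0.4869
  solve Keq expr → x = -0.02179; check Q = 2.821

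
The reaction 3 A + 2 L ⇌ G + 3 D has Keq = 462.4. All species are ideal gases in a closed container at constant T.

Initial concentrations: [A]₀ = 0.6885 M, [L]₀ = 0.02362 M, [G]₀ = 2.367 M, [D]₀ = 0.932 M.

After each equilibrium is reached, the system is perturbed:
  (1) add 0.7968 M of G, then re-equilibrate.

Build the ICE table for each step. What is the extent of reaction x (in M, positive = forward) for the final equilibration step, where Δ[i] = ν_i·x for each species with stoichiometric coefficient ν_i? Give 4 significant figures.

Q₀ = 1.0524e+04 vs Keq = 462.4 ⇒ Q>K, reverse
Step 1:
                   A          L          G          D
  init        0.6885    0.02362      2.367      0.932
  Δ          0.08624    0.05749   -0.02875   -0.08624
  eq          0.7747    0.08111      2.338     0.8458
  solve Keq expr → x = -0.02875; check Q = 462.4
Then add 0.7968 M of G.
Step 2:
                   A          L          G          D
  init        0.7747    0.08111      3.135     0.8458
  Δ          0.01266   0.008441  -0.004221   -0.01266
  eq          0.7874    0.08955      3.131     0.8331
  solve Keq expr → x = -0.004221; check Q = 462.4

x = -0.004221 M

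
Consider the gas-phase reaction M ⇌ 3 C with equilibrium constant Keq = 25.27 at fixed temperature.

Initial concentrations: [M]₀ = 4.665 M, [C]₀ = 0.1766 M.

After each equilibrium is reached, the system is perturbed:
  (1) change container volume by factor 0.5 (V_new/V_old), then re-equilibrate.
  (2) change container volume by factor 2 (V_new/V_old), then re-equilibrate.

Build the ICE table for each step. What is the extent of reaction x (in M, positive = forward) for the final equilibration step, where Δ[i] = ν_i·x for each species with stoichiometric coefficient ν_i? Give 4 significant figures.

x = 0.4935 M

Q₀ = 0.001181 vs Keq = 25.27 ⇒ Q<K, forward
Step 1:
                    M           C
  I             4.665      0.1766
  C            -1.393        4.18
  E             3.272       4.356
  solve Keq expr → x = 1.393; check Q = 25.27
Then change container volume by factor 0.5 (V_new/V_old).
Step 2:
                    M           C
  I             6.543       8.713
  C             0.987      -2.961
  E              7.53       5.752
  solve Keq expr → x = -0.987; check Q = 25.27
Then change container volume by factor 2 (V_new/V_old).
Step 3:
                    M           C
  I             3.765       2.876
  C           -0.4935        1.48
  E             3.272       4.356
  solve Keq expr → x = 0.4935; check Q = 25.27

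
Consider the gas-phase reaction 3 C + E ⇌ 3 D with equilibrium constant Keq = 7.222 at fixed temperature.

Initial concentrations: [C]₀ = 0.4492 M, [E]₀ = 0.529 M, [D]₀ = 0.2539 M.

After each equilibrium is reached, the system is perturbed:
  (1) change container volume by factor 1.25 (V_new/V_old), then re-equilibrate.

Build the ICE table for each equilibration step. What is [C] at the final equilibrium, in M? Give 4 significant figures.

[C]_eq = 0.2342 M

Q₀ = 0.3414 vs Keq = 7.222 ⇒ Q<K, forward
Step 1:
                  C         E         D
  Initial    0.4492     0.529    0.2539
  Change    -0.1686   -0.0562    0.1686
  Equil      0.2806    0.4728    0.4225
  solve Keq expr → x = 0.0562; check Q = 7.222
Then change container volume by factor 1.25 (V_new/V_old).
Step 2:
                  C         E         D
  Initial    0.2245    0.3782     0.338
  Change   0.009716  0.003239 -0.009716
  Equil      0.2342    0.3815    0.3283
  solve Keq expr → x = -0.003239; check Q = 7.222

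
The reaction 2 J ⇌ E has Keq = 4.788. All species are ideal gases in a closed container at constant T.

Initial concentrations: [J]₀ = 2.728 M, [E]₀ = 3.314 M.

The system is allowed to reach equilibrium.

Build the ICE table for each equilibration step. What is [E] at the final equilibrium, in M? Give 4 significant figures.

[E]_eq = 4.209 M

Q₀ = 0.4453 vs Keq = 4.788 ⇒ Q<K, forward
Step 1:
                   J          E
  Initial      2.728      3.314
  Change       -1.79     0.8952
  Equil       0.9376      4.209
  solve Keq expr → x = 0.8952; check Q = 4.788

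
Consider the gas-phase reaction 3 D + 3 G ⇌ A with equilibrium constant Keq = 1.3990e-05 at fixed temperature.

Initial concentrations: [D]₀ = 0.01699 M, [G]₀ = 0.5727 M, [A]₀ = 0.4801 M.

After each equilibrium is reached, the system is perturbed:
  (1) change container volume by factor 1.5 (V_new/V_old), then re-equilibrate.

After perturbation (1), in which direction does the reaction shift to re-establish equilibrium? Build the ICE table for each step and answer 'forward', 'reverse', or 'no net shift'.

Q₀ = 5.2116e+05 vs Keq = 1.3990e-05 ⇒ Q>K, reverse
Step 1:
                  D         G         A
  Initial   0.01699    0.5727    0.4801
  Change      1.439     1.439   -0.4797
  Equil       1.456     2.012 3.5185e-04
  solve Keq expr → x = -0.4797; check Q = 1.3990e-05
Then change container volume by factor 1.5 (V_new/V_old).
Step 2:
                  D         G         A
  Initial    0.9708     1.341 2.3457e-04
  Change  6.1073e-04 6.1073e-04 -2.0358e-04
  Equil      0.9714     1.342 3.0990e-05
  solve Keq expr → x = -2.0358e-04; check Q = 1.3990e-05

Direction: reverse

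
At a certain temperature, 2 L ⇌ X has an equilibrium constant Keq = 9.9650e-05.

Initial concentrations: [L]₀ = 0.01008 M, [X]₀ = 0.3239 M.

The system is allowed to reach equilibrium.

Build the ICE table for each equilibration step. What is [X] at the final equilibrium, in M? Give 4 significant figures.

Q₀ = 3188 vs Keq = 9.9650e-05 ⇒ Q>K, reverse
Step 1:
                    L           X
  I           0.01008      0.3239
  C            0.6477     -0.3239
  E            0.6578  4.3118e-05
  solve Keq expr → x = -0.3239; check Q = 9.9650e-05

[X]_eq = 4.3118e-05 M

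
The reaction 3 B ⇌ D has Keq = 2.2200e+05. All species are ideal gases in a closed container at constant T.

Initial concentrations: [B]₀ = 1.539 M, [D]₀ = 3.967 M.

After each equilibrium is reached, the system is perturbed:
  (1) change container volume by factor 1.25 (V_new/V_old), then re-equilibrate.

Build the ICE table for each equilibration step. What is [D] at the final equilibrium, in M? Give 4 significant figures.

Q₀ = 1.088 vs Keq = 2.2200e+05 ⇒ Q<K, forward
Step 1:
                   B          D
  I            1.539      3.967
  C           -1.512     0.5039
  E          0.02721      4.471
  solve Keq expr → x = 0.5039; check Q = 2.2200e+05
Then change container volume by factor 1.25 (V_new/V_old).
Step 2:
                   B          D
  I          0.02177      3.577
  C         0.003488  -0.001163
  E          0.02525      3.576
  solve Keq expr → x = -0.001163; check Q = 2.2200e+05

[D]_eq = 3.576 M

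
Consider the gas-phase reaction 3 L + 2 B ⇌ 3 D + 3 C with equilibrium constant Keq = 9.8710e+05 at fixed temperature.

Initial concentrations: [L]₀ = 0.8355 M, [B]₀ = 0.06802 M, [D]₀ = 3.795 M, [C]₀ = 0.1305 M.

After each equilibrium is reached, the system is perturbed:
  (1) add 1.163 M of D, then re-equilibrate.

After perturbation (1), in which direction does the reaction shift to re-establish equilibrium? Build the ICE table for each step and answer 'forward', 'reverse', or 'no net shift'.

Q₀ = 45.01 vs Keq = 9.8710e+05 ⇒ Q<K, forward
Step 1:
                   L          B          D          C
  init        0.8355    0.06802      3.795     0.1305
  Δ         -0.09999   -0.06666    0.09999    0.09999
  eq          0.7355   0.001357      3.895     0.2305
  solve Keq expr → x = 0.03333; check Q = 9.8710e+05
Then add 1.163 M of D.
Step 2:
                   L          B          D          C
  init        0.7355   0.001357      5.058     0.2305
  Δ       9.5162e-04 6.3442e-04 -9.5162e-04 -9.5162e-04
  eq          0.7365   0.001992      5.057     0.2295
  solve Keq expr → x = -3.1721e-04; check Q = 9.8710e+05

Direction: reverse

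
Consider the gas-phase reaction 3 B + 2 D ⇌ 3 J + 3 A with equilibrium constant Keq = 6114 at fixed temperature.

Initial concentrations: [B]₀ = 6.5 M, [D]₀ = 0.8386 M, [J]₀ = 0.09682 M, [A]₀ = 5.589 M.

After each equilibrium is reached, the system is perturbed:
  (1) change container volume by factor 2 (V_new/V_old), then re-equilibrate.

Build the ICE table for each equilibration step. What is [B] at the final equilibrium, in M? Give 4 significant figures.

Q₀ = 8.2044e-04 vs Keq = 6114 ⇒ Q<K, forward
Step 1:
                    B           D           J           A
  Initial         6.5      0.8386     0.09682       5.589
  Change       -1.216     -0.8105       1.216       1.216
  Equil         5.284      0.0281       1.313       6.805
  solve Keq expr → x = 0.4052; check Q = 6114
Then change container volume by factor 2 (V_new/V_old).
Step 2:
                    B           D           J           A
  Initial       2.642     0.01405      0.6563       3.402
  Change    -0.005883   -0.003922    0.005883    0.005883
  Equil         2.636     0.01013      0.6622       3.408
  solve Keq expr → x = 0.001961; check Q = 6114

[B]_eq = 2.636 M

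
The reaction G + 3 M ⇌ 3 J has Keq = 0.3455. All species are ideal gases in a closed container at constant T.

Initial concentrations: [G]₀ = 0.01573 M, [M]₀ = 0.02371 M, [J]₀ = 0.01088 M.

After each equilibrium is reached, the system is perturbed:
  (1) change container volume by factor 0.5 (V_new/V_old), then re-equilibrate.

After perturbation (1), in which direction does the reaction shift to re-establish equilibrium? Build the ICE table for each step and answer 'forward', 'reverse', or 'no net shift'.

Direction: forward

Q₀ = 6.143 vs Keq = 0.3455 ⇒ Q>K, reverse
Step 1:
                   G          M          J
  init       0.01573    0.02371    0.01088
  Δ         0.001848   0.005543  -0.005543
  eq         0.01758    0.02925   0.005337
  solve Keq expr → x = -0.001848; check Q = 0.3455
Then change container volume by factor 0.5 (V_new/V_old).
Step 2:
                   G          M          J
  init       0.03516    0.05851    0.01067
  Δ       -7.2759e-04  -0.002183   0.002183
  eq         0.03443    0.05632    0.01286
  solve Keq expr → x = 7.2759e-04; check Q = 0.3455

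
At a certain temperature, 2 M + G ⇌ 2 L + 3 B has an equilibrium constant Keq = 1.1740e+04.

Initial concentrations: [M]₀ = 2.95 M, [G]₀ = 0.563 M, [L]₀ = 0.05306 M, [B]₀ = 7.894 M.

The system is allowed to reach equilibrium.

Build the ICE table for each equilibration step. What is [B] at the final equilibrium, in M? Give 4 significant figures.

[B]_eq = 9.504 M

Q₀ = 0.2827 vs Keq = 1.1740e+04 ⇒ Q<K, forward
Step 1:
                  M         G         L         B
  Initial      2.95     0.563   0.05306     7.894
  Change     -1.073   -0.5367     1.073      1.61
  Equil       1.877   0.02634     1.126     9.504
  solve Keq expr → x = 0.5367; check Q = 1.1740e+04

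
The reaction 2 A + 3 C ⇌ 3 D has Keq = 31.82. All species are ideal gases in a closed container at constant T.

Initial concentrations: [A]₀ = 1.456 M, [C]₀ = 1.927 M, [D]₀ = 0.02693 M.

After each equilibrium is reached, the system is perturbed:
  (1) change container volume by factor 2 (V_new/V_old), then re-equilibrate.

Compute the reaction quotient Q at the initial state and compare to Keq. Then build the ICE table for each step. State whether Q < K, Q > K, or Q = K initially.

Q₀ = 1.2875e-06 vs Keq = 31.82 ⇒ Q<K, forward
Step 1:
                    A           C           D
  Initial       1.456       1.927     0.02693
  Change      -0.8776      -1.316       1.316
  Equil        0.5784      0.6106       1.343
  solve Keq expr → x = 0.4388; check Q = 31.82
Then change container volume by factor 2 (V_new/V_old).
Step 2:
                    A           C           D
  Initial      0.2892      0.3053      0.6717
  Change      0.05211     0.07816    -0.07816
  Equil        0.3413      0.3835      0.5935
  solve Keq expr → x = -0.02605; check Q = 31.82

Q₀ = 1.2875e-06; Q < K (proceeds forward)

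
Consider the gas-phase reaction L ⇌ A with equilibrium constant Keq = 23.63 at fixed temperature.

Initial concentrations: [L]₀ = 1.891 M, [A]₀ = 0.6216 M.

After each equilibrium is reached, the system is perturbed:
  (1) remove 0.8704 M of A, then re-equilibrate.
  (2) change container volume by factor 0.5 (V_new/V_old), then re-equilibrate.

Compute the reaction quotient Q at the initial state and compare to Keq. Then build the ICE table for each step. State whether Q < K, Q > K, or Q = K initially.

Q₀ = 0.3287 vs Keq = 23.63 ⇒ Q<K, forward
Step 1:
                   L          A
  init         1.891     0.6216
  Δ           -1.789      1.789
  eq           0.102      2.411
  solve Keq expr → x = 1.789; check Q = 23.63
Then remove 0.8704 M of A.
Step 2:
                   L          A
  init         0.102       1.54
  Δ         -0.03534    0.03534
  eq         0.06667      1.576
  solve Keq expr → x = 0.03534; check Q = 23.63
Then change container volume by factor 0.5 (V_new/V_old).
Step 3:
                   L          A
  init        0.1333      3.151
  Δ                0          0
  eq          0.1333      3.151
  solve Keq expr → x = 0; check Q = 23.63

Q₀ = 0.3287; Q < K (proceeds forward)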